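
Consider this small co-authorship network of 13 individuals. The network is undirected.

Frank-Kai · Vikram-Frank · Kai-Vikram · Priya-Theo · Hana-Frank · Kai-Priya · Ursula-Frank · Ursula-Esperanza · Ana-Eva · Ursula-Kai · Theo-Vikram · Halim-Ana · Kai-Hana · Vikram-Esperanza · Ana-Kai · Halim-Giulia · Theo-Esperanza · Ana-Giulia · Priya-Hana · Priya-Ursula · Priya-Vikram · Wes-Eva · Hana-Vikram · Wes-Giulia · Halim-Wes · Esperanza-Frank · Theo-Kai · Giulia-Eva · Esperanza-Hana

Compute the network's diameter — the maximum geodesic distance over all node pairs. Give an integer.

Eccentricity of each node (its greatest distance to any other): Ana:3, Esperanza:5, Eva:4, Frank:4, Giulia:4, Halim:4, Hana:4, Kai:3, Priya:4, Theo:4, Ursula:4, Vikram:4, Wes:5.
The maximum eccentricity is 5, realized for instance by the pair Esperanza–Wes via Esperanza – Vikram – Kai – Ana – Eva – Wes. So the diameter is 5.

5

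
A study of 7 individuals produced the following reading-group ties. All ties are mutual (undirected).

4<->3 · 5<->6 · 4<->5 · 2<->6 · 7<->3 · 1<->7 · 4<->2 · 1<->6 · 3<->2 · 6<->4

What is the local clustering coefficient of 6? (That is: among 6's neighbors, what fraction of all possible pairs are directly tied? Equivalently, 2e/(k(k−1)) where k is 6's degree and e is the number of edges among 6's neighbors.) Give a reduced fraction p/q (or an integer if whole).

6's neighbors: 1, 2, 4, and 5 (k = 4).
Possible neighbor pairs: C(4,2) = 6. Edges among them: 2–4, 4–5 → e = 2.
Clustering(6) = 2/6 = 1/3.

1/3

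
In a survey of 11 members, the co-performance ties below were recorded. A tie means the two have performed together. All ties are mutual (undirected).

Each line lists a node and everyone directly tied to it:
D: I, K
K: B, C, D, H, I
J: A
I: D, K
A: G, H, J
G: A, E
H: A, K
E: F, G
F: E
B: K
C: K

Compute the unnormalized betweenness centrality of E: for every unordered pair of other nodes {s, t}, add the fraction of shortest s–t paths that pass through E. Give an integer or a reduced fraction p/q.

9

Pairs whose geodesics pass through E — D–F: 1; I–F: 1; B–F: 1; K–F: 1; J–F: 1; A–F: 1; G–F: 1; C–F: 1; F–H: 1.
All other pairs contribute 0.
Summing the contributions gives betweenness(E) = 9.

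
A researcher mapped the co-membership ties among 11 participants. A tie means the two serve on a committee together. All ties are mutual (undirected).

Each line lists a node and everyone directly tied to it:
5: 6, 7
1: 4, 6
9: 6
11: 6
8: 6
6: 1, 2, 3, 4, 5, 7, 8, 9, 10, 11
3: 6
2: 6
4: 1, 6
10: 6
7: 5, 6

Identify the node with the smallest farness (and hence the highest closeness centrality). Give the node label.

6

Farness (sum of distances to all others) for each node — 1:18, 2:19, 3:19, 4:18, 5:18, 6:10, 7:18, 8:19, 9:19, 10:19, 11:19.
The smallest farness is 10, for 6, so 6 has the highest closeness.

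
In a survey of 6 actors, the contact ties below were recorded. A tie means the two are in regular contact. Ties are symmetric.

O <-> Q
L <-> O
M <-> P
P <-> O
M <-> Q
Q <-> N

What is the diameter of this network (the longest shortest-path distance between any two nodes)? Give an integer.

3

Eccentricity of each node (its greatest distance to any other): L:3, M:3, N:3, O:2, P:3, Q:2.
The maximum eccentricity is 3, realized for instance by the pair L–N via L – O – Q – N. So the diameter is 3.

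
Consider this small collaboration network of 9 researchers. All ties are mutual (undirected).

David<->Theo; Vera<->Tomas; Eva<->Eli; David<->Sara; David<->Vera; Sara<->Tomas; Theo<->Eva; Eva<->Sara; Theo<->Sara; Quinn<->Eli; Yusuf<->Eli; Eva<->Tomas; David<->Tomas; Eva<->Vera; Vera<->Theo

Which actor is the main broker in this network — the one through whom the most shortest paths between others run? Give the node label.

Unnormalized betweenness of each node: David:1/2, Eli:13, Eva:31/2, Quinn:0, Sara:5/4, Theo:5/4, Tomas:5/4, Vera:5/4, Yusuf:0.
Eva has the largest value, 31/2, making it the main broker — the node through which the most shortest paths run.

Eva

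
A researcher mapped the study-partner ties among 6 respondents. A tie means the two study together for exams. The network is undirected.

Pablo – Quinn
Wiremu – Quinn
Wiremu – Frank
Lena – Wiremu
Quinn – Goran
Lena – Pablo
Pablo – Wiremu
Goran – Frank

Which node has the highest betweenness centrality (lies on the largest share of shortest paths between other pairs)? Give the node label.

Unnormalized betweenness of each node: Frank:5/6, Goran:1/2, Lena:0, Pablo:5/6, Quinn:13/6, Wiremu:11/3.
Wiremu has the largest value, 11/3, making it the main broker — the node through which the most shortest paths run.

Wiremu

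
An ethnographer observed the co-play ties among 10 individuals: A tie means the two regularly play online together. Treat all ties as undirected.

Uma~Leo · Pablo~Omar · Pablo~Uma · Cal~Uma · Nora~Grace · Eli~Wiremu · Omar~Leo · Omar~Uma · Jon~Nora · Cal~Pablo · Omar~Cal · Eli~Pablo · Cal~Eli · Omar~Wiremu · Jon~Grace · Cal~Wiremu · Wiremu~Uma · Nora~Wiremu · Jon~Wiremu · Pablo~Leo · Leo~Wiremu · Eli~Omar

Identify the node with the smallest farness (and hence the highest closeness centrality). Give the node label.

Farness (sum of distances to all others) for each node — Cal:14, Eli:15, Grace:23, Jon:16, Leo:15, Nora:16, Omar:13, Pablo:17, Uma:14, Wiremu:11.
The smallest farness is 11, for Wiremu, so Wiremu has the highest closeness.

Wiremu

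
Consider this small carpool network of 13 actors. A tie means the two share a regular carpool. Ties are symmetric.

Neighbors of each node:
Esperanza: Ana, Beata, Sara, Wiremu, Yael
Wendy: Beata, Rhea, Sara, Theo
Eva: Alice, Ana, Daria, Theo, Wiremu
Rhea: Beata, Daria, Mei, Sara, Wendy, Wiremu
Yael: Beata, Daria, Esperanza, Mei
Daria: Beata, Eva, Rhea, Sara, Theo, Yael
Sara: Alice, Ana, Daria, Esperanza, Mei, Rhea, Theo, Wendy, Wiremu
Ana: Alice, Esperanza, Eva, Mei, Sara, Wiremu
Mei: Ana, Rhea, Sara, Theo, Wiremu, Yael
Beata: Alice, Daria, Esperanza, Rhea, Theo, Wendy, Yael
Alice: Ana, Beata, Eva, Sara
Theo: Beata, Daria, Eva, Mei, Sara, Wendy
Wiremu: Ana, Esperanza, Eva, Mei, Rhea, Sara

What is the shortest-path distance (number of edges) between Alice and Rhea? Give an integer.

One shortest route is Alice – Sara – Rhea, which uses 2 edges, and Alice and Rhea are not directly tied, so nothing shorter exists. So d(Alice,Rhea) = 2.

2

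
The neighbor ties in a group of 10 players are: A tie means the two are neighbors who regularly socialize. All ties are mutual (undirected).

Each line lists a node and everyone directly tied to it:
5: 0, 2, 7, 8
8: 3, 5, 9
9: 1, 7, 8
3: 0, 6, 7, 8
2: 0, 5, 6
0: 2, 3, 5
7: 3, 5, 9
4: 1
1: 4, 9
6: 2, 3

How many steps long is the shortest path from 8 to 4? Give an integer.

One shortest route is 8 – 9 – 1 – 4, which uses 3 edges, and at distance 2 from 8 we only reach {0, 1, 2, 6, 7}, which does not include 4. So d(8,4) = 3.

3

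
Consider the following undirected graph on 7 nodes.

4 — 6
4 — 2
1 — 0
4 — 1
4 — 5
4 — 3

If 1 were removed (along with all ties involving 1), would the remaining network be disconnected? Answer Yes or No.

Removing 1 leaves {2, 3, 4, 5, and 6} with no path to {0}, so the network splits into 2 components. 1 is a cut vertex.

Yes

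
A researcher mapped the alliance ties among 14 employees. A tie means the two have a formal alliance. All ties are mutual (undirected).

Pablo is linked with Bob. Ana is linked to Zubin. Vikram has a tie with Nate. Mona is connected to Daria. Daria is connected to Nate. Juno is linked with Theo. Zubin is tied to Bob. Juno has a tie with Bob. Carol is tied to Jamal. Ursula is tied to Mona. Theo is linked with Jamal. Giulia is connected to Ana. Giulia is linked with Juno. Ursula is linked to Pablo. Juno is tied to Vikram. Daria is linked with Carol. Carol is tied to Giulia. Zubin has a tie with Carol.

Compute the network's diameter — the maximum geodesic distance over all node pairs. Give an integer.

4

Eccentricity of each node (its greatest distance to any other): Ana:4, Bob:3, Carol:3, Daria:3, Giulia:4, Jamal:4, Juno:4, Mona:4, Nate:4, Pablo:4, Theo:4, Ursula:4, Vikram:4, Zubin:3.
The maximum eccentricity is 4, realized for instance by the pair Ana–Nate via Ana – Zubin – Carol – Daria – Nate. So the diameter is 4.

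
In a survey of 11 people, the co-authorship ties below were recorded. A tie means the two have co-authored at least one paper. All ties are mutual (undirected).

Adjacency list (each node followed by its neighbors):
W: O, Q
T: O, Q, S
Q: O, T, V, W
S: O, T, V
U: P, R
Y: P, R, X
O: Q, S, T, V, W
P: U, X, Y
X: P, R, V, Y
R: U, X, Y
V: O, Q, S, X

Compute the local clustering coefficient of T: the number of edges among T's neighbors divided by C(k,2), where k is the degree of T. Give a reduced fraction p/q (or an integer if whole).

2/3

T's neighbors: O, Q, and S (k = 3).
Possible neighbor pairs: C(3,2) = 3. Edges among them: O–Q, O–S → e = 2.
Clustering(T) = 2/3.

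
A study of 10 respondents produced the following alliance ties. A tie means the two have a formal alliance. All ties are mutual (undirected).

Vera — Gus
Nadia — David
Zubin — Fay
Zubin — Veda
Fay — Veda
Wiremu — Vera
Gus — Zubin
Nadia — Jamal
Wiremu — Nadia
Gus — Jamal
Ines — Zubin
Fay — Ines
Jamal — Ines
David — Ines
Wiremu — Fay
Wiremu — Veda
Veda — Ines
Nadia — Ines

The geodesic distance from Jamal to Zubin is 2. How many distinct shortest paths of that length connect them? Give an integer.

2

The shortest distance is 2. The length-2 paths are: Jamal–Ines–Zubin; Jamal–Gus–Zubin.
That gives 2 distinct shortest paths.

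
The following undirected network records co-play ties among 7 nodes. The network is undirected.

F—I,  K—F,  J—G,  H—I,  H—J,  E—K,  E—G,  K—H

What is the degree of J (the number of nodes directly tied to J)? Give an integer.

J is directly tied to G and H. That is 2 neighbors, so the degree of J is 2.

2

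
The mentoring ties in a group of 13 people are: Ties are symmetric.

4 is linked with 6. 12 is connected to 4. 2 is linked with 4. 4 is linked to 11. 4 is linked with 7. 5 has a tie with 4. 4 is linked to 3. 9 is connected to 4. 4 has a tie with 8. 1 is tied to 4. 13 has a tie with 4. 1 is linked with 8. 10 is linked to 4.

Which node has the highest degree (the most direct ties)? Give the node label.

Degrees — 1:2, 2:1, 3:1, 4:12, 5:1, 6:1, 7:1, 8:2, 9:1, 10:1, 11:1, 12:1, 13:1.
The maximum is 12, attained only by 4.

4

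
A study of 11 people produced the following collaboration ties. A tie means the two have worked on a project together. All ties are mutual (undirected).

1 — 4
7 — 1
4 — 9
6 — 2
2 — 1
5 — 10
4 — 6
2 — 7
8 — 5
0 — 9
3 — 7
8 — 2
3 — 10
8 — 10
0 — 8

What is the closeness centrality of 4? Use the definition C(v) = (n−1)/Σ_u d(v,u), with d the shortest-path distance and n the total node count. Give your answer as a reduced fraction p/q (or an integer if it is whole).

Distances from 4: 0:2, 1:1, 2:2, 3:3, 5:4, 6:1, 7:2, 8:3, 9:1, 10:4. Sum = 23.
n = 11, so closeness = 10/23.

10/23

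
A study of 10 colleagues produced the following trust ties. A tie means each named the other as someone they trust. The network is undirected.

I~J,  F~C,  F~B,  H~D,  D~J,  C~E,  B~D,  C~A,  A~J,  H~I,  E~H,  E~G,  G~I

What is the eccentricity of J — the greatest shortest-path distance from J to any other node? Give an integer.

Distances from J: A:1, B:2, C:2, D:1, E:3, F:3, G:2, H:2, I:1.
The largest is 3 (to E and F), so the eccentricity of J is 3.

3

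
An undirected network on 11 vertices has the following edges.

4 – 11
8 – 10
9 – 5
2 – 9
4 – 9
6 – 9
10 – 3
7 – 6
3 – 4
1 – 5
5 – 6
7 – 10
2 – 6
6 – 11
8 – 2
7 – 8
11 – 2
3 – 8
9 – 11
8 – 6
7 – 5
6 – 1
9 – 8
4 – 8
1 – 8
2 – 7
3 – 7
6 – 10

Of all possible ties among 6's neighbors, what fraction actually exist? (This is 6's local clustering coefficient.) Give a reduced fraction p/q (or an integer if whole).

13/28

6's neighbors: 1, 2, 5, 7, 8, 9, 10, and 11 (k = 8).
Possible neighbor pairs: C(8,2) = 28. Edges among them: 1–5, 1–8, 2–7, 2–8, 2–9, 2–11, 5–7, 5–9, 7–8, 7–10, 8–9, 8–10, 9–11 → e = 13.
Clustering(6) = 13/28.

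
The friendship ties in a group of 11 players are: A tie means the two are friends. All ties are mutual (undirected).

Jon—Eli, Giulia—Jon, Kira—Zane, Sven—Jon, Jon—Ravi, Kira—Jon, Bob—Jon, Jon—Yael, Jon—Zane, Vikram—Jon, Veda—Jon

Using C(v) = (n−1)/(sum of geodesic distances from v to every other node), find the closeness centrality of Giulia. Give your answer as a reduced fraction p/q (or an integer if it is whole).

10/19

Distances from Giulia: Bob:2, Eli:2, Jon:1, Kira:2, Ravi:2, Sven:2, Veda:2, Vikram:2, Yael:2, Zane:2. Sum = 19.
n = 11, so closeness = 10/19.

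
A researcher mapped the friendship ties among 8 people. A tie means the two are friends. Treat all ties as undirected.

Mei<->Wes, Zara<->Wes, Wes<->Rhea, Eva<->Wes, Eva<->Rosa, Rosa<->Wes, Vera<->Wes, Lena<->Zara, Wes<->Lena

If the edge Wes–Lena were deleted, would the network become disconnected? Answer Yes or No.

No

Even without that edge, Wes still reaches Lena via Wes – Zara – Lena, so the network stays connected. Not a bridge.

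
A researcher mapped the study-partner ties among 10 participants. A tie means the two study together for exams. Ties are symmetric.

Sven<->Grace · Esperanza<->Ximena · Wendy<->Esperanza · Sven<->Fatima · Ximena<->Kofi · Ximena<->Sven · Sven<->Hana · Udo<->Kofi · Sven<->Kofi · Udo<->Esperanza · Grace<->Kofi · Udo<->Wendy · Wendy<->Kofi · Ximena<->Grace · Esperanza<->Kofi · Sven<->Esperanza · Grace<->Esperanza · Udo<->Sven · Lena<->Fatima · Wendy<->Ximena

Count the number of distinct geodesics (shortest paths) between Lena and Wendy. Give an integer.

The shortest distance is 4. The length-4 paths are: Lena–Fatima–Sven–Esperanza–Wendy; Lena–Fatima–Sven–Udo–Wendy; Lena–Fatima–Sven–Ximena–Wendy; Lena–Fatima–Sven–Kofi–Wendy.
That gives 4 distinct shortest paths.

4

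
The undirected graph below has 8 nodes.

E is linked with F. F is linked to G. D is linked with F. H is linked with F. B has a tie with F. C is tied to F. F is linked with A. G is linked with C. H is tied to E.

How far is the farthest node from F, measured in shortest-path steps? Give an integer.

1

Distances from F: A:1, B:1, C:1, D:1, E:1, G:1, H:1.
The largest is 1 (to C, A, G, D, E, B, and H), so the eccentricity of F is 1.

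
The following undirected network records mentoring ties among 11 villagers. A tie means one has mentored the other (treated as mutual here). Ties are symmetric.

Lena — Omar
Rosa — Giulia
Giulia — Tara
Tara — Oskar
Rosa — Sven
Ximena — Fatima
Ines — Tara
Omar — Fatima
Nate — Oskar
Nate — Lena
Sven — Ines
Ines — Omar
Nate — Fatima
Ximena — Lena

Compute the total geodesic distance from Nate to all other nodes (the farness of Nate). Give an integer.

Distances from Nate: Fatima:1, Giulia:3, Ines:3, Lena:1, Omar:2, Oskar:1, Rosa:4, Sven:4, Tara:2, Ximena:2.
Sum = 1 + 3 + 3 + 1 + 2 + 1 + 4 + 4 + 2 + 2 = 23.

23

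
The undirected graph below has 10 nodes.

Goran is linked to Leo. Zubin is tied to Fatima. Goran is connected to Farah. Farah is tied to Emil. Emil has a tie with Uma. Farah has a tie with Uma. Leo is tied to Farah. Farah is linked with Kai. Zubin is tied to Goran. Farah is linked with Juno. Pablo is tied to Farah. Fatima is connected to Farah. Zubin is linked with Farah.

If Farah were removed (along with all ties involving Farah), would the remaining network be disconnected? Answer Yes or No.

Removing Farah leaves {Fatima, Goran, Leo, and Zubin} with no path to {Emil and Uma}, so the network splits into 5 components. Farah is a cut vertex.

Yes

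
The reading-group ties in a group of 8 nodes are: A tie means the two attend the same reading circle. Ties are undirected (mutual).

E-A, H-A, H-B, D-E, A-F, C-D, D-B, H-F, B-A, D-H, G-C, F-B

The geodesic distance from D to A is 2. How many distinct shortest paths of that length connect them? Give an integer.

The shortest distance is 2. The length-2 paths are: D–B–A; D–H–A; D–E–A.
That gives 3 distinct shortest paths.

3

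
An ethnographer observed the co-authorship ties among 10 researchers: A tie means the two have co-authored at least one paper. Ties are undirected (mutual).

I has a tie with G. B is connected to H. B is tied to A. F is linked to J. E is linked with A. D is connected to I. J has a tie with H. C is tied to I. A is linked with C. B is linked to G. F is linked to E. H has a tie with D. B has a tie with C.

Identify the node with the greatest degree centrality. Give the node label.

B

Degrees — A:3, B:4, C:3, D:2, E:2, F:2, G:2, H:3, I:3, J:2.
The maximum is 4, attained only by B.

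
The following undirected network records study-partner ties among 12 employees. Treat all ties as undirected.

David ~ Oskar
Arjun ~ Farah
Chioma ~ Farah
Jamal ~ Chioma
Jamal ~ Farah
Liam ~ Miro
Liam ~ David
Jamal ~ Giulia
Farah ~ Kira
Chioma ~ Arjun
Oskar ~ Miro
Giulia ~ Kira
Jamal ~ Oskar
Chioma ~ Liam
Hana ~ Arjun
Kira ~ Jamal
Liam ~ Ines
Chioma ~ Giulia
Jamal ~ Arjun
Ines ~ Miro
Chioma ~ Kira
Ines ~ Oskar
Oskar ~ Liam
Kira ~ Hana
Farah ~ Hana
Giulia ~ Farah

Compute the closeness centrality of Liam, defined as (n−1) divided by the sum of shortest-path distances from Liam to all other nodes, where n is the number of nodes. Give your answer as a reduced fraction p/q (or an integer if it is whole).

Distances from Liam: Arjun:2, Chioma:1, David:1, Farah:2, Giulia:2, Hana:3, Ines:1, Jamal:2, Kira:2, Miro:1, Oskar:1. Sum = 18.
n = 12, so closeness = 11/18.

11/18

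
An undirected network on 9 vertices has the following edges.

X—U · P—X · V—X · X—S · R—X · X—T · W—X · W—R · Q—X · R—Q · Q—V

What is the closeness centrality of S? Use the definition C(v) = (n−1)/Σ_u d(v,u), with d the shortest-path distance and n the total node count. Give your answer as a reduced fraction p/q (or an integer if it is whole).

8/15

Distances from S: P:2, Q:2, R:2, T:2, U:2, V:2, W:2, X:1. Sum = 15.
n = 9, so closeness = 8/15.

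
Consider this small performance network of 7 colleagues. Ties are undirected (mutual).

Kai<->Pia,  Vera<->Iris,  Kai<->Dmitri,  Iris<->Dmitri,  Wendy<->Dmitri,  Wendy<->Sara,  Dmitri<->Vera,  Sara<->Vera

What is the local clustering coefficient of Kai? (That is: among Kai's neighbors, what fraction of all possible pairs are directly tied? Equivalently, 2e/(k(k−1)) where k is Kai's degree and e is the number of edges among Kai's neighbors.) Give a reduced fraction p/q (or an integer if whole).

0

Kai's neighbors: Dmitri and Pia (k = 2).
Possible neighbor pairs: C(2,2) = 1. Edges among them: none → e = 0.
Clustering(Kai) = 0/1.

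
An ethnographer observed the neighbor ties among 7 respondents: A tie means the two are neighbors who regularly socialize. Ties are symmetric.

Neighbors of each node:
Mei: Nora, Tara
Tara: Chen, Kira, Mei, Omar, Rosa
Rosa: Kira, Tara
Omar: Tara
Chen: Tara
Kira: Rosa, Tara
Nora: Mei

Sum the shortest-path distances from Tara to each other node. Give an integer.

7

Distances from Tara: Chen:1, Kira:1, Mei:1, Nora:2, Omar:1, Rosa:1.
Sum = 1 + 1 + 1 + 2 + 1 + 1 = 7.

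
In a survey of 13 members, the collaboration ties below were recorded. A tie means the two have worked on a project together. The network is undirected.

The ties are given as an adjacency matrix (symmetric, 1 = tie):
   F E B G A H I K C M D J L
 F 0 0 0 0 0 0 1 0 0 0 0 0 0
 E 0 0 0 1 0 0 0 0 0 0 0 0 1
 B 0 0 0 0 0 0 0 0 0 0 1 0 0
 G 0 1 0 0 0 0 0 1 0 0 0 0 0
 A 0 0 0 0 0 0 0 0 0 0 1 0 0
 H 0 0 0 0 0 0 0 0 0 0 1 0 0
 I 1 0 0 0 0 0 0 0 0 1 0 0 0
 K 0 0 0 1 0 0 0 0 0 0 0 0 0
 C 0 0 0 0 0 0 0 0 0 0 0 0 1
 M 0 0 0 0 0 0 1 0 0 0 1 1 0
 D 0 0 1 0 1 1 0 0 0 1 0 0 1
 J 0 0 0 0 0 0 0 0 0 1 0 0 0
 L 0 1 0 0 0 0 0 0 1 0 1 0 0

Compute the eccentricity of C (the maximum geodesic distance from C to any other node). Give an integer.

Distances from C: A:3, B:3, D:2, E:2, F:5, G:3, H:3, I:4, J:4, K:4, L:1, M:3.
The largest is 5 (to F), so the eccentricity of C is 5.

5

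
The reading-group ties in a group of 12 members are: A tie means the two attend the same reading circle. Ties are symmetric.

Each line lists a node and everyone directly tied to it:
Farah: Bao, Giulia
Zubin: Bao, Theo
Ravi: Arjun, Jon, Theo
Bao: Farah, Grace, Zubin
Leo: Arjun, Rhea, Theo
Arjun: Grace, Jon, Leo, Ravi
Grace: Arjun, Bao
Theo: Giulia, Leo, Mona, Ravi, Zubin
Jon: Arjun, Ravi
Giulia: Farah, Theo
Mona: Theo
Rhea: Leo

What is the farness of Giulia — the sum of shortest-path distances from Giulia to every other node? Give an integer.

Distances from Giulia: Arjun:3, Bao:2, Farah:1, Grace:3, Jon:3, Leo:2, Mona:2, Ravi:2, Rhea:3, Theo:1, Zubin:2.
Sum = 3 + 2 + 1 + 3 + 3 + 2 + 2 + 2 + 3 + 1 + 2 = 24.

24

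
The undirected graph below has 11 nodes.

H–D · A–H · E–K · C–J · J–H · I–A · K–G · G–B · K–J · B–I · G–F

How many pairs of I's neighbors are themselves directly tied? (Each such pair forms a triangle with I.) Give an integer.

I's neighbors are A and B, but none of them are tied to each other, so no triangle contains I.

0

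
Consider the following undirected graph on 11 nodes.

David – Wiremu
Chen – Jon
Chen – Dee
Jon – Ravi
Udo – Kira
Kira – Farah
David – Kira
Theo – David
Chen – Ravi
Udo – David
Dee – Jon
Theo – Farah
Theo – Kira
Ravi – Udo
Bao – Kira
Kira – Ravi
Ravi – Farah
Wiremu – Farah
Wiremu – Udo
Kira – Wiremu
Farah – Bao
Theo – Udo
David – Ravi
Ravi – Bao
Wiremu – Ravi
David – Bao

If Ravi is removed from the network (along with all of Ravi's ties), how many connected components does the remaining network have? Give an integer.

Without Ravi, the remaining ties split the others into: {Bao, David, Farah, Kira, Theo, Udo, Wiremu}; {Chen, Dee, Jon}.
That's 2 separate components.

2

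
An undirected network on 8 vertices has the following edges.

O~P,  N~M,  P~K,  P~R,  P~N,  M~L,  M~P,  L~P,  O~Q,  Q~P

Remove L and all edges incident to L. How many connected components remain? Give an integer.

1

L's neighbors (M and P) remain reachable from one another through other ties, so the rest of the network stays in one piece.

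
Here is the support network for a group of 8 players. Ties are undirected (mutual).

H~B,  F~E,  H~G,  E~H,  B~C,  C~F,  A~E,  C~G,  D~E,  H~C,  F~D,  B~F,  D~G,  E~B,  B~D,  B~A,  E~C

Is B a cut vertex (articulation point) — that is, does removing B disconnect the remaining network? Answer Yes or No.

Even without B, every remaining node can still reach every other (the residual graph is connected), so B is not a cut vertex.

No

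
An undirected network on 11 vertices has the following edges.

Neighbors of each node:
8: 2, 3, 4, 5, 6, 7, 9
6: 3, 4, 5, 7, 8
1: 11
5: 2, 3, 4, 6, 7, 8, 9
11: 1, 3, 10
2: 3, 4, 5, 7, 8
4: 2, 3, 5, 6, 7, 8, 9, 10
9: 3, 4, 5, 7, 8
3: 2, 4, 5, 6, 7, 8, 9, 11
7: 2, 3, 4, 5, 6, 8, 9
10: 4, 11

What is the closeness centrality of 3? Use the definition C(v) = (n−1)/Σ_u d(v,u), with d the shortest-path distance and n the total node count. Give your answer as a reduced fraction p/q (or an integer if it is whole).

Distances from 3: 1:2, 2:1, 4:1, 5:1, 6:1, 7:1, 8:1, 9:1, 10:2, 11:1. Sum = 12.
n = 11, so closeness = 10/12 = 5/6.

5/6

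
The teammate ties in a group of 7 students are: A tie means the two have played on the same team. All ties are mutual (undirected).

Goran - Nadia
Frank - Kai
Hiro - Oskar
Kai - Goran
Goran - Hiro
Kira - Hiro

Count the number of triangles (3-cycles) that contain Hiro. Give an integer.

0

Hiro's neighbors are Goran, Kira, and Oskar, but none of them are tied to each other, so no triangle contains Hiro.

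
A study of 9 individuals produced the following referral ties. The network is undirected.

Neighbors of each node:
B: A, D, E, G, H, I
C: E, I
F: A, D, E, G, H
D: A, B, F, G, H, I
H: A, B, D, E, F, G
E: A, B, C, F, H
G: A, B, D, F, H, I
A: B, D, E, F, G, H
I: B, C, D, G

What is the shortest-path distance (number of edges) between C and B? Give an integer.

One shortest route is C – I – B, which uses 2 edges, and C and B are not directly tied, so nothing shorter exists. So d(C,B) = 2.

2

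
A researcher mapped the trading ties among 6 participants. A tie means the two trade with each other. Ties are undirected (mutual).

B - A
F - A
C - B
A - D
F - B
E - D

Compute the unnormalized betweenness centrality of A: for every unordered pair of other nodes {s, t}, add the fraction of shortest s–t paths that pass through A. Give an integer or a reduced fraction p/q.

6

Pairs whose geodesics pass through A — F–E: 1; F–D: 1; B–E: 1; B–D: 1; C–E: 1; C–D: 1.
All other pairs contribute 0.
Summing the contributions gives betweenness(A) = 6.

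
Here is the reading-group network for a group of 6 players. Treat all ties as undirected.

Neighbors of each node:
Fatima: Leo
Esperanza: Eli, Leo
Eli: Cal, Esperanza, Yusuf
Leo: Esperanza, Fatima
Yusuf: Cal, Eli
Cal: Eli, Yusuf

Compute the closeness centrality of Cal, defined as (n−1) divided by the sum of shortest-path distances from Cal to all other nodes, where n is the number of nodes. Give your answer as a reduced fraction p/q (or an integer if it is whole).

5/11

Distances from Cal: Eli:1, Esperanza:2, Fatima:4, Leo:3, Yusuf:1. Sum = 11.
n = 6, so closeness = 5/11.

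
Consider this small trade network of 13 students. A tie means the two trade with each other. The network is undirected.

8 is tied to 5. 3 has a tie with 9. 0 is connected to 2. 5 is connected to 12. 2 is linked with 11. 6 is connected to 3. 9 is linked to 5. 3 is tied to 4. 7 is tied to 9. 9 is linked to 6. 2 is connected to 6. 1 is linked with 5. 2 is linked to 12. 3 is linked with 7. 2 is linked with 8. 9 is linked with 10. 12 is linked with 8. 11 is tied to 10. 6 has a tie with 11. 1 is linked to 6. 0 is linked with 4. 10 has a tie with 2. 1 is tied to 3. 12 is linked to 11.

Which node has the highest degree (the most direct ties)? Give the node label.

Degrees — 0:2, 1:3, 2:6, 3:5, 4:2, 5:4, 6:5, 7:2, 8:3, 9:5, 10:3, 11:4, 12:4.
The maximum is 6, attained only by 2.

2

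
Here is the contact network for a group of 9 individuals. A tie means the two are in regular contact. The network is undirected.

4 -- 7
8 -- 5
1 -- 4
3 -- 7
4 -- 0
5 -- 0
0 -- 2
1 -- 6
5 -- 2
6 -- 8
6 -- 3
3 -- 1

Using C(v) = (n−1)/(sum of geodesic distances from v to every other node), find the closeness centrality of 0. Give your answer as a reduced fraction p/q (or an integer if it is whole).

Distances from 0: 1:2, 2:1, 3:3, 4:1, 5:1, 6:3, 7:2, 8:2. Sum = 15.
n = 9, so closeness = 8/15.

8/15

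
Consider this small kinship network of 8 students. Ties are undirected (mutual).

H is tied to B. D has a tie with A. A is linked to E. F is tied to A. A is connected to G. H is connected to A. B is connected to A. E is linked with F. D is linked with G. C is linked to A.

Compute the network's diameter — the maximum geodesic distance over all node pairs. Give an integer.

Eccentricity of each node (its greatest distance to any other): A:1, B:2, C:2, D:2, E:2, F:2, G:2, H:2.
The maximum eccentricity is 2, realized for instance by the pair B–G via B – A – G. So the diameter is 2.

2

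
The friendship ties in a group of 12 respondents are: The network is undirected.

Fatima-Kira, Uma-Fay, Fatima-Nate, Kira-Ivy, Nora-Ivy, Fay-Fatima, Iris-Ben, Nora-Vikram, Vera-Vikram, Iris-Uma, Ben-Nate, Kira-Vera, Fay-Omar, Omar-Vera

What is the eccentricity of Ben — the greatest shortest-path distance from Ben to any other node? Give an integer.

5

Distances from Ben: Fatima:2, Fay:3, Iris:1, Ivy:4, Kira:3, Nate:1, Nora:5, Omar:4, Uma:2, Vera:4, Vikram:5.
The largest is 5 (to Nora and Vikram), so the eccentricity of Ben is 5.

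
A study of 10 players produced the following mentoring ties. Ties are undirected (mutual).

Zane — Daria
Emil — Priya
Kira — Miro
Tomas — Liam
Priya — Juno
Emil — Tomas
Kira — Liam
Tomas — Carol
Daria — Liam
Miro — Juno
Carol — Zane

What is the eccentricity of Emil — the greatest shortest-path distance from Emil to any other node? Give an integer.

3

Distances from Emil: Carol:2, Daria:3, Juno:2, Kira:3, Liam:2, Miro:3, Priya:1, Tomas:1, Zane:3.
The largest is 3 (to Miro, Kira, Daria, and Zane), so the eccentricity of Emil is 3.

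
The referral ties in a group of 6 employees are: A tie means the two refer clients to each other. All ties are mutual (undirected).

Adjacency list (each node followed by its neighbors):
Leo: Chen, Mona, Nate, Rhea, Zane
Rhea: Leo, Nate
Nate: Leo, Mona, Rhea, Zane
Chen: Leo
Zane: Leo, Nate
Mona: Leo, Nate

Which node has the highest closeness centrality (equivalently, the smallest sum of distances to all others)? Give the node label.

Leo

Farness (sum of distances to all others) for each node — Chen:9, Leo:5, Mona:8, Nate:6, Rhea:8, Zane:8.
The smallest farness is 5, for Leo, so Leo has the highest closeness.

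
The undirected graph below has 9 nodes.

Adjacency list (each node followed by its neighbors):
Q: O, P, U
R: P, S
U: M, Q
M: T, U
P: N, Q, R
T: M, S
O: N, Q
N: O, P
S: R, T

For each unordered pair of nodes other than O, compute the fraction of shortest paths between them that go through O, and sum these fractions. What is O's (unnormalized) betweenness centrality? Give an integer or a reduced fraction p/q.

3/2

Pairs whose geodesics pass through O — M–N: 1/2; U–N: 1/2; Q–N: 1/2.
All other pairs contribute 0.
Summing the contributions gives betweenness(O) = 3/2.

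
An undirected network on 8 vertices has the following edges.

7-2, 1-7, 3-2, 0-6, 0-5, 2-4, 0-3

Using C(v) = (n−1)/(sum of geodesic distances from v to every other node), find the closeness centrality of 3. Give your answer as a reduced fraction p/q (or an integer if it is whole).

7/13

Distances from 3: 0:1, 1:3, 2:1, 4:2, 5:2, 6:2, 7:2. Sum = 13.
n = 8, so closeness = 7/13.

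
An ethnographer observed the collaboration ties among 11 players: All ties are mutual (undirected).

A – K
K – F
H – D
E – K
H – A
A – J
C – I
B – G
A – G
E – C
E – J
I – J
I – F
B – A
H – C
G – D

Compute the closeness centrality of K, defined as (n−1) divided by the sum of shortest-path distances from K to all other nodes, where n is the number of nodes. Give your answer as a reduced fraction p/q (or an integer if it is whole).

Distances from K: A:1, B:2, C:2, D:3, E:1, F:1, G:2, H:2, I:2, J:2. Sum = 18.
n = 11, so closeness = 10/18 = 5/9.

5/9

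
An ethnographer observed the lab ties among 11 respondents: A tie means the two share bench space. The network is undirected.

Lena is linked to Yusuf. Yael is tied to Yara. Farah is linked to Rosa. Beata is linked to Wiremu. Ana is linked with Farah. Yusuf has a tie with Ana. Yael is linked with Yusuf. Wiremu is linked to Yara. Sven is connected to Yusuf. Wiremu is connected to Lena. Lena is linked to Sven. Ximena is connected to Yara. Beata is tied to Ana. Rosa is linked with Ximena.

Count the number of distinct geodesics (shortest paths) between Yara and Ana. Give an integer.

2

The shortest distance is 3. The length-3 paths are: Yara–Wiremu–Beata–Ana; Yara–Yael–Yusuf–Ana.
That gives 2 distinct shortest paths.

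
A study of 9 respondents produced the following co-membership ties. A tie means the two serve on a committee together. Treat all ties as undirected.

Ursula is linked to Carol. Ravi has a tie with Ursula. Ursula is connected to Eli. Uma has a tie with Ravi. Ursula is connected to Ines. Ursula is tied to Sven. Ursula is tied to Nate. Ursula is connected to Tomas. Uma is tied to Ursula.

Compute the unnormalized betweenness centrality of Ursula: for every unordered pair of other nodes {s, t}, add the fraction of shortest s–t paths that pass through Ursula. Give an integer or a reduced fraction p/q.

Pairs whose geodesics pass through Ursula — Eli–Nate: 1; Eli–Carol: 1; Eli–Ravi: 1; Eli–Sven: 1; Eli–Ines: 1; Eli–Uma: 1; Eli–Tomas: 1; Nate–Carol: 1; Nate–Ravi: 1; Nate–Sven: 1; Nate–Ines: 1; Nate–Uma: 1; Nate–Tomas: 1; Carol–Ravi: 1 … (+13 more pairs).
All other pairs contribute 0.
Summing the contributions gives betweenness(Ursula) = 27.

27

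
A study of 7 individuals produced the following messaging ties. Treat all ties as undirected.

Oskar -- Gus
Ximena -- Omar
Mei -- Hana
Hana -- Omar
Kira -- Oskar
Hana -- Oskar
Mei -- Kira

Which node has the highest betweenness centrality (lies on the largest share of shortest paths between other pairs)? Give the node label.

Hana

Unnormalized betweenness of each node: Gus:0, Hana:9, Kira:1, Mei:3/2, Omar:5, Oskar:13/2, Ximena:0.
Hana has the largest value, 9, making it the main broker — the node through which the most shortest paths run.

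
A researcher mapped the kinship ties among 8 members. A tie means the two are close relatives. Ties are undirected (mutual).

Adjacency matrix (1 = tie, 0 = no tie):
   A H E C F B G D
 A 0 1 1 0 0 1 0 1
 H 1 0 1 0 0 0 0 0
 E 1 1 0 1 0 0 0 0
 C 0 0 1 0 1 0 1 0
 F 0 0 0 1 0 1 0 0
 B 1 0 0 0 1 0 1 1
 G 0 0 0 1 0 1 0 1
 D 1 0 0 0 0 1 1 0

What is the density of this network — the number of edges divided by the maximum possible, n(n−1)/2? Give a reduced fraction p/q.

3/7

There are 12 edges and 8 nodes, so the maximum possible is C(8,2) = 28.
Density = 12/28 = 3/7.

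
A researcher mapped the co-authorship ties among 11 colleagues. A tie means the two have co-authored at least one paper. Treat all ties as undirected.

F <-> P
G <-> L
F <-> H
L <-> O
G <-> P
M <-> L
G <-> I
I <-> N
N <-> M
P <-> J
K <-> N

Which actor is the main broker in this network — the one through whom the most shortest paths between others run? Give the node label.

G

Unnormalized betweenness of each node: F:9, G:26, H:0, I:10, J:0, K:0, L:14, M:4, N:10, O:0, P:23.
G has the largest value, 26, making it the main broker — the node through which the most shortest paths run.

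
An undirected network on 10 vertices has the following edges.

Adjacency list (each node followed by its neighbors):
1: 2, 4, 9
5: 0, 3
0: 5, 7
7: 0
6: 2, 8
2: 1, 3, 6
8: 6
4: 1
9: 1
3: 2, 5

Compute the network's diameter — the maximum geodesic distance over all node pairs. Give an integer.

6

Eccentricity of each node (its greatest distance to any other): 0:5, 1:5, 2:4, 3:3, 4:6, 5:4, 6:5, 7:6, 8:6, 9:6.
The maximum eccentricity is 6, realized for instance by the pair 4–7 via 4 – 1 – 2 – 3 – 5 – 0 – 7. So the diameter is 6.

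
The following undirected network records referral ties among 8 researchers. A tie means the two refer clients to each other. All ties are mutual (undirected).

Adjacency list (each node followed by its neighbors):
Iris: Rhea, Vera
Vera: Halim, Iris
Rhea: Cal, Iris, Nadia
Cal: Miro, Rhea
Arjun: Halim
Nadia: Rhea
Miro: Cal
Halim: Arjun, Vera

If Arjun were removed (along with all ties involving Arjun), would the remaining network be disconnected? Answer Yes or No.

No

Even without Arjun, every remaining node can still reach every other (the residual graph is connected), so Arjun is not a cut vertex.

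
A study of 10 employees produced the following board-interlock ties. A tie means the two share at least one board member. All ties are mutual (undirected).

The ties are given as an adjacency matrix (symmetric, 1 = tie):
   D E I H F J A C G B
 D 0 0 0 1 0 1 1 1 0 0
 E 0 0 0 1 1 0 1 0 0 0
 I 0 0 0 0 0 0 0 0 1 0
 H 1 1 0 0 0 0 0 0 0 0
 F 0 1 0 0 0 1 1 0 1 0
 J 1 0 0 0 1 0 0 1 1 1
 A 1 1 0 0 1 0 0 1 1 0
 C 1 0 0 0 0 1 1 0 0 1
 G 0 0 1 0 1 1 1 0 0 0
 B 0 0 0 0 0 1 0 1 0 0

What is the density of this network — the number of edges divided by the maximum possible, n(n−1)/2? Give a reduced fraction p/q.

17/45

There are 17 edges and 10 nodes, so the maximum possible is C(10,2) = 45.
Density = 17/45.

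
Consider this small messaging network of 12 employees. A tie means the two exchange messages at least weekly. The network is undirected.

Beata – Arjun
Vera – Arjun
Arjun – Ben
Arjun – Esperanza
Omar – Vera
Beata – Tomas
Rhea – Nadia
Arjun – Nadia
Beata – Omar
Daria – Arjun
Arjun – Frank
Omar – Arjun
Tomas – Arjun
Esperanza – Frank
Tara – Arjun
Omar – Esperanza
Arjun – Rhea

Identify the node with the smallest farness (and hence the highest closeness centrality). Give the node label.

Arjun

Farness (sum of distances to all others) for each node — Arjun:11, Beata:19, Ben:21, Daria:21, Esperanza:19, Frank:20, Nadia:20, Omar:18, Rhea:20, Tara:21, Tomas:20, Vera:20.
The smallest farness is 11, for Arjun, so Arjun has the highest closeness.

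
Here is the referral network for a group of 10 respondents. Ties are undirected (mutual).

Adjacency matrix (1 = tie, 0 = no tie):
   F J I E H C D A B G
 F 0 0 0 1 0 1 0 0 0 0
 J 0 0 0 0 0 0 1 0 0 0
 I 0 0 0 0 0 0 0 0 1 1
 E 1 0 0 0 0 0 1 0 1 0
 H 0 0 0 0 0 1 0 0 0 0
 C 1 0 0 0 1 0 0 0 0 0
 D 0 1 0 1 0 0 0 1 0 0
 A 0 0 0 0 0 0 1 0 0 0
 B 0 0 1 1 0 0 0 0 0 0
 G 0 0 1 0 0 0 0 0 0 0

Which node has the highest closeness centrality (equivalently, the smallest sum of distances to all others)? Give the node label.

E

Farness (sum of distances to all others) for each node — A:29, B:21, C:27, D:21, E:17, F:21, G:35, H:35, I:27, J:29.
The smallest farness is 17, for E, so E has the highest closeness.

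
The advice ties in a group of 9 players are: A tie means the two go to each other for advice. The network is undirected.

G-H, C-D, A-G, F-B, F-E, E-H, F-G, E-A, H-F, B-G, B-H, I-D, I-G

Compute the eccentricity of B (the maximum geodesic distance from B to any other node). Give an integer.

4

Distances from B: A:2, C:4, D:3, E:2, F:1, G:1, H:1, I:2.
The largest is 4 (to C), so the eccentricity of B is 4.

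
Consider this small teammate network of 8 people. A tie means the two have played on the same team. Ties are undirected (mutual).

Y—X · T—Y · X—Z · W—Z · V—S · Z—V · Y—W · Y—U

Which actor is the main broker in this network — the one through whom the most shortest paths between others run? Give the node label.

Y

Unnormalized betweenness of each node: S:0, T:0, U:0, V:6, W:9/2, X:9/2, Y:23/2, Z:21/2.
Y has the largest value, 23/2, making it the main broker — the node through which the most shortest paths run.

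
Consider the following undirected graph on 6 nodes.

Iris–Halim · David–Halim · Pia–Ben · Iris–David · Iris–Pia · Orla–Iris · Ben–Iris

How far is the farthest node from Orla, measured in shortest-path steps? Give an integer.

Distances from Orla: Ben:2, David:2, Halim:2, Iris:1, Pia:2.
The largest is 2 (to David, Ben, Halim, and Pia), so the eccentricity of Orla is 2.

2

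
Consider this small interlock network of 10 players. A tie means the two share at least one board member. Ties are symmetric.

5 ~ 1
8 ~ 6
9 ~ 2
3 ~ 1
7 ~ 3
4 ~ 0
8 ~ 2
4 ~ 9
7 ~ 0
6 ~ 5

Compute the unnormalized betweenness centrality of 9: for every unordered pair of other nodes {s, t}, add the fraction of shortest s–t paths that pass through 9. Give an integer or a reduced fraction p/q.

Pairs whose geodesics pass through 9 — 8–4: 1; 8–0: 1; 8–7: 1/2; 2–4: 1; 2–0: 1; 2–7: 1; 2–3: 1/2; 4–5: 1/2; 4–6: 1; 0–6: 1/2.
All other pairs contribute 0.
Summing the contributions gives betweenness(9) = 8.

8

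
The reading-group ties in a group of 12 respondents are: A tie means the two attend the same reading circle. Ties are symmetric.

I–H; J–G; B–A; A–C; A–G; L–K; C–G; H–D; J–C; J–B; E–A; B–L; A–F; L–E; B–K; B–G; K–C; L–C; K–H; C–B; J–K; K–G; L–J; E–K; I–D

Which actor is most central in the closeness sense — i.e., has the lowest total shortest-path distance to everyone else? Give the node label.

Farness (sum of distances to all others) for each node — A:22, B:18, C:18, D:31, E:21, F:32, G:19, H:22, I:31, J:20, K:16, L:20.
The smallest farness is 16, for K, so K has the highest closeness.

K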